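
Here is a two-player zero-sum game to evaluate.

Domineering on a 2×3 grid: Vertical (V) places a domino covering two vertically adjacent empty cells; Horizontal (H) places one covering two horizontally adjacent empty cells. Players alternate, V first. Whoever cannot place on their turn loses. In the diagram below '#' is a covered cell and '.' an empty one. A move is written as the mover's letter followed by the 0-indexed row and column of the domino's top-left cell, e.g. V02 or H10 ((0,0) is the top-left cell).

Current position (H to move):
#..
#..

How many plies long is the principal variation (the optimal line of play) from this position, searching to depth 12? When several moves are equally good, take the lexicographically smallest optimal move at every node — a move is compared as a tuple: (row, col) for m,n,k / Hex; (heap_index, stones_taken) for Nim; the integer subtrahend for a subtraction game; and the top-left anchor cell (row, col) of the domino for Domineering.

PV length from [#../#..]: 1 ply

ply 1, H at #../#.. | H01=+1→###/#..*; H11=+1→#../###
ply 2: ###/#.. is terminal -1 (V); from #../#.. depth 12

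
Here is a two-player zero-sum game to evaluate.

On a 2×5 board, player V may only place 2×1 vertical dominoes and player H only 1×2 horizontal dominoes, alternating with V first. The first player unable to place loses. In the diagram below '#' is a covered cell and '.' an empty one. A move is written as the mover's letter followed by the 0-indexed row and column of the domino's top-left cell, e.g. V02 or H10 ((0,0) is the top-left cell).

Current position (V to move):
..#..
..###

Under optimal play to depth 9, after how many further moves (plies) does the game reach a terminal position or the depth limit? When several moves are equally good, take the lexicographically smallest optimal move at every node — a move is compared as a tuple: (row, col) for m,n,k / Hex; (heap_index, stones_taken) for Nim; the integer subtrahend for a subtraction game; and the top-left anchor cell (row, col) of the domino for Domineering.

p1 V@[..#../..###]: V00[#.#../#.###]+1* V01[.##../.####]+1
p2 H@[#.#../#.###]: H03[#.###/#.###]-1*
p3 V@[#.###/#.###]: V01[#####/#####]+1*
p4 H@[#####/#####] terminal -1; root [..#../..###] d9

PV length from [..#../..###]: 3 plies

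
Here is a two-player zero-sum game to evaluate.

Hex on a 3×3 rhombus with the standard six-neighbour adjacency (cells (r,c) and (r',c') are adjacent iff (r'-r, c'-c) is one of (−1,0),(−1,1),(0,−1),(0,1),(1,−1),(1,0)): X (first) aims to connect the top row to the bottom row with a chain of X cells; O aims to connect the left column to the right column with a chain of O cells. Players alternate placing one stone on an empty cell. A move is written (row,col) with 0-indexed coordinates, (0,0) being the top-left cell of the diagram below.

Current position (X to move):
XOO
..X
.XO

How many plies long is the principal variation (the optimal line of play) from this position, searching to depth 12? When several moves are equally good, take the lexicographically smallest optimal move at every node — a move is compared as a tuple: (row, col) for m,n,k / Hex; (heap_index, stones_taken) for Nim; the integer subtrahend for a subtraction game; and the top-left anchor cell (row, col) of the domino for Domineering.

p1 X@[XOO/..X/.XO]: (1,0)[XOO/X.X/.XO]+1* (1,1)[XOO/.XX/.XO]-1 (2,0)[XOO/..X/XXO]-1
p2 O@[XOO/X.X/.XO]: (1,1)[XOO/XOX/.XO]-1* (2,0)[XOO/X.X/OXO]-1
p3 X@[XOO/XOX/.XO]: (2,0)[XOO/XOX/XXO]+1*
p4 O@[XOO/XOX/XXO] terminal -1; root [XOO/..X/.XO] d12

PV length from [XOO/..X/.XO]: 3 plies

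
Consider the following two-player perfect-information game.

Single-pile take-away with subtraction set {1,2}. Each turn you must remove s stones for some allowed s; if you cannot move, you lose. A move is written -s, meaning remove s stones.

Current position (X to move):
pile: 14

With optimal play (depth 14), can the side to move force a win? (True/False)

ply 1, X at 14 | -1=-1→13; -2=+1→12*
ply 2, O at 12 | -1=-1→11*; -2=-1→10
ply 3, X at 11 | -1=-1→10; -2=+1→9*
ply 4, O at 9 | -1=-1→8*; -2=-1→7
ply 5, X at 8 | -1=-1→7; -2=+1→6*
ply 6, O at 6 | -1=-1→5*; -2=-1→4
ply 7, X at 5 | -1=-1→4; -2=+1→3*
ply 8, O at 3 | -1=-1→2*; -2=-1→1
ply 9, X at 2 | -1=-1→1; -2=+1→0*
ply 10: 0 is terminal -1 (O); from 14 depth 14

X winning at [14]: True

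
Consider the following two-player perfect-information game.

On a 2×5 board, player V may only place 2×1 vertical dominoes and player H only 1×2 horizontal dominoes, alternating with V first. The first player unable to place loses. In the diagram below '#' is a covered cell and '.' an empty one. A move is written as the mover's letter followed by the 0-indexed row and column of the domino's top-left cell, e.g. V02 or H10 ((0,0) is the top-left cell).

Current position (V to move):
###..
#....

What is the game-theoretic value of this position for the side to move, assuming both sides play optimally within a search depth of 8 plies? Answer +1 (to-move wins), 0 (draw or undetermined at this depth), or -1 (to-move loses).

p1 V@[###../#....]: V03[####./#..#.]+1* V04[###.#/#...#]-1
p2 H@[####./#..#.]: H11[####./####.]-1*
p3 V@[####./####.]: V04[#####/#####]+1*
p4 H@[#####/#####] terminal -1; root [###../#....] d8

value(###../#...., V) = +1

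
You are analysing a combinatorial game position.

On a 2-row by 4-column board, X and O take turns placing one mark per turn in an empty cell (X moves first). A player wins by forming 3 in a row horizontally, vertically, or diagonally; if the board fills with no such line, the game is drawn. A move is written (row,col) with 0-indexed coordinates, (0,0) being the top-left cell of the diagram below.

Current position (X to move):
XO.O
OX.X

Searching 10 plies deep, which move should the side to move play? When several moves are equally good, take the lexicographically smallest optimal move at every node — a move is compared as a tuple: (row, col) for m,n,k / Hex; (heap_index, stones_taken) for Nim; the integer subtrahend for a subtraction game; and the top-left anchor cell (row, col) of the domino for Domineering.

X's best at [XO.O/OX.X]: (1,2)

[XO.O/OX.X] X move#1: (0,2):+0/XOXO/OX.X, (1,2):+1/XO.O/OXXX*
[XO.O/OXXX] end (terminal -1, O#2); searched XO.O/OX.X to 10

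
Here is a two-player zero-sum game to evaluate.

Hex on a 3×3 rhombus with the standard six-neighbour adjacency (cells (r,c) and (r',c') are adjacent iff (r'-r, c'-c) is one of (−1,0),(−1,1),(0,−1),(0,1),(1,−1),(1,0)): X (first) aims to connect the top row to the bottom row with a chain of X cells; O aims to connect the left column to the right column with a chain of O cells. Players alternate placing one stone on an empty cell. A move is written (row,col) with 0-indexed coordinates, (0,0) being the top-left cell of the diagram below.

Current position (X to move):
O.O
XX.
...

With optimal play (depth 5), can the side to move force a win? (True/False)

[O.O/XX./...] X move#1: (0,1):+1/OXO/XX./...*, (1,2):-1/O.O/XXX/..., (2,0):-1/O.O/XX./X.., (2,1):-1/O.O/XX./.X., (2,2):-1/O.O/XX./..X
[OXO/XX./...] O move#2: (1,2):-1/OXO/XXO/...*, (2,0):-1/OXO/XX./O.., (2,1):-1/OXO/XX./.O., (2,2):-1/OXO/XX./..O
[OXO/XXO/...] X move#3: (2,0):+1/OXO/XXO/X..*, (2,1):+1/OXO/XXO/.X., (2,2):+1/OXO/XXO/..X
[OXO/XXO/X..] end (terminal -1, O#4); searched O.O/XX./... to 5

X winning at [O.O/XX./...]: True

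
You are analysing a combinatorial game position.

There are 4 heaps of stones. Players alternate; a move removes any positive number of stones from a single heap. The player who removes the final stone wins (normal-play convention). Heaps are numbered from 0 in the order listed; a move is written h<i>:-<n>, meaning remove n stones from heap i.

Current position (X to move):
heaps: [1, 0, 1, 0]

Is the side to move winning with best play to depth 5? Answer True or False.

X winning at [(1,0,1,0)]: False

p1 X@[(1,0,1,0)]: h0:-1[(0,0,1,0)]-1* h2:-1[(1,0,0,0)]-1
p2 O@[(0,0,1,0)]: h2:-1[(0,0,0,0)]+1*
p3 X@[(0,0,0,0)] terminal -1; root [(1,0,1,0)] d5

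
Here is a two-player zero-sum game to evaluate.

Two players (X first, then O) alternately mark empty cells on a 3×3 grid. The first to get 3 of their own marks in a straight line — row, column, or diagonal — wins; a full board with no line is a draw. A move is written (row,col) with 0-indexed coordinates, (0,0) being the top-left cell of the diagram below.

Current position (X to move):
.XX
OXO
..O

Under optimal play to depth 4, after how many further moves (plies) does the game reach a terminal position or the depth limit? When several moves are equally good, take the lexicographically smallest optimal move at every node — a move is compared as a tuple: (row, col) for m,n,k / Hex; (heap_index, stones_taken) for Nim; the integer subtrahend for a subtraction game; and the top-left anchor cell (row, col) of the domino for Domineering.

PV length from [.XX/OXO/..O]: 1 ply

[.XX/OXO/..O] X move#1: (0,0):+1/XXX/OXO/..O*, (2,0):+1/.XX/OXO/X.O, (2,1):+1/.XX/OXO/.XO
[XXX/OXO/..O] end (terminal -1, O#2); searched .XX/OXO/..O to 4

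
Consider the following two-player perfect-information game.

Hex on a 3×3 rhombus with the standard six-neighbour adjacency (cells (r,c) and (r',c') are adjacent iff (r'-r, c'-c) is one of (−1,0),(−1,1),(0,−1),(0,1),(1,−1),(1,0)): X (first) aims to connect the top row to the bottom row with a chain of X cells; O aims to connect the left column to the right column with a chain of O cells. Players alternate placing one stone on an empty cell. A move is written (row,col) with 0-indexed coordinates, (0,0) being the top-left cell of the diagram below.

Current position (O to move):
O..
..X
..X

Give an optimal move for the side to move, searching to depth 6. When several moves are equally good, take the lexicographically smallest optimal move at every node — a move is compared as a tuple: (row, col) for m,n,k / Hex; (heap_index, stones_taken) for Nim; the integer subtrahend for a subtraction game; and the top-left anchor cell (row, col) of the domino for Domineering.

O's best at [O../..X/..X]: (0,2)

p1 O@[O../..X/..X]: (0,1)[OO./..X/..X]-1 (0,2)[O.O/..X/..X]+1* (1,0)[O../O.X/..X]-1 (1,1)[O../.OX/..X]-1 (2,0)[O../..X/O.X]-1 (2,1)[O../..X/.OX]-1
p2 X@[O.O/..X/..X]: (0,1)[OXO/..X/..X]-1* (1,0)[O.O/X.X/..X]-1 (1,1)[O.O/.XX/..X]-1 (2,0)[O.O/..X/X.X]-1 (2,1)[O.O/..X/.XX]-1
p3 O@[OXO/..X/..X]: (1,0)[OXO/O.X/..X]-1 (1,1)[OXO/.OX/..X]+1* (2,0)[OXO/..X/O.X]-1 (2,1)[OXO/..X/.OX]-1
p4 X@[OXO/.OX/..X]: (1,0)[OXO/XOX/..X]-1* (2,0)[OXO/.OX/X.X]-1 (2,1)[OXO/.OX/.XX]-1
p5 O@[OXO/XOX/..X]: (2,0)[OXO/XOX/O.X]+1* (2,1)[OXO/XOX/.OX]-1
p6 X@[OXO/XOX/O.X] terminal -1; root [O../..X/..X] d6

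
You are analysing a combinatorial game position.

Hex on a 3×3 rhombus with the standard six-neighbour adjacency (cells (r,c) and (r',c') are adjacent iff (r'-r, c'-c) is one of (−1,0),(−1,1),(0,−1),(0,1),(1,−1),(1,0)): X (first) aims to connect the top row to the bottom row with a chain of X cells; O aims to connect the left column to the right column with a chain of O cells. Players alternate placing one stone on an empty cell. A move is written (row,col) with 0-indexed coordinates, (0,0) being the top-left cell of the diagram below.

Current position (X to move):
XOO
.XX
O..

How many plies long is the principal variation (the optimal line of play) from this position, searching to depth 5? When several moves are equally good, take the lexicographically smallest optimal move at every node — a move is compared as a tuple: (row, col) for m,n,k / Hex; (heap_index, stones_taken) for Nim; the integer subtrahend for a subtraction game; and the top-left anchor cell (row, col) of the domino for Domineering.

PV length from [XOO/.XX/O..]: 3 plies

[XOO/.XX/O..] X move#1: (1,0):+1/XOO/XXX/O..*, (2,1):-1/XOO/.XX/OX., (2,2):-1/XOO/.XX/O.X
[XOO/XXX/O..] O move#2: (2,1):-1/XOO/XXX/OO.*, (2,2):-1/XOO/XXX/O.O
[XOO/XXX/OO.] X move#3: (2,2):+1/XOO/XXX/OOX*
[XOO/XXX/OOX] end (terminal -1, O#4); searched XOO/.XX/O.. to 5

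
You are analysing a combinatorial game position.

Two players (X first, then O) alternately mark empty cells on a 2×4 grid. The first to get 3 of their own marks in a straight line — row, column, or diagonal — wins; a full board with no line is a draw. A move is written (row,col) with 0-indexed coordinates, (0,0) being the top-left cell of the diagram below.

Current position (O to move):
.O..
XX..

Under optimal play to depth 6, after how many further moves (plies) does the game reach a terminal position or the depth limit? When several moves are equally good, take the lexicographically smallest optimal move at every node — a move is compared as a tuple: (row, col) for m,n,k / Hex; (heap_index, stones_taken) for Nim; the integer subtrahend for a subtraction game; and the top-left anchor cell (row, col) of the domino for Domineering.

PV length from [.O../XX..]: 5 plies

ply 1, O at .O../XX.. | (0,0)=-1→OO../XX..; (0,2)=-1→.OO./XX..; (0,3)=-1→.O.O/XX..; (1,2)=+0→.O../XXO.*; (1,3)=-1→.O../XX.O
ply 2, X at .O../XXO. | (0,0)=+0→XO../XXO.*; (0,2)=+0→.OX./XXO.; (0,3)=+0→.O.X/XXO.; (1,3)=-1→.O../XXOX
ply 3, O at XO../XXO. | (0,2)=+0→XOO./XXO.*; (0,3)=+0→XO.O/XXO.; (1,3)=+0→XO../XXOO
ply 4, X at XOO./XXO. | (0,3)=+0→XOOX/XXO.*; (1,3)=-1→XOO./XXOX
ply 5, O at XOOX/XXO. | (1,3)=+0→XOOX/XXOO*
ply 6: XOOX/XXOO is terminal +0 (X); from .O../XX.. depth 6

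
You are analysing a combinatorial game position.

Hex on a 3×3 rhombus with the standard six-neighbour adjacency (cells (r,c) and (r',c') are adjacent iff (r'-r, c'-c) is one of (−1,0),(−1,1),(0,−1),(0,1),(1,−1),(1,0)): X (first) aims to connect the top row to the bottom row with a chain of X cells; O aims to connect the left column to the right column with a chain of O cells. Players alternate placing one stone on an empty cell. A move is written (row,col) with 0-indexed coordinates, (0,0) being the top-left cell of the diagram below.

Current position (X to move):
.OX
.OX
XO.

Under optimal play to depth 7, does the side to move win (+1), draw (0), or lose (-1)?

value(.OX/.OX/XO., X) = +1

ply 1, X at .OX/.OX/XO. | (0,0)=+1→XOX/.OX/XO.*; (1,0)=+1→.OX/XOX/XO.; (2,2)=+1→.OX/.OX/XOX
ply 2, O at XOX/.OX/XO. | (1,0)=-1→XOX/OOX/XO.*; (2,2)=-1→XOX/.OX/XOO
ply 3, X at XOX/OOX/XO. | (2,2)=+1→XOX/OOX/XOX*
ply 4: XOX/OOX/XOX is terminal -1 (O); from .OX/.OX/XO. depth 7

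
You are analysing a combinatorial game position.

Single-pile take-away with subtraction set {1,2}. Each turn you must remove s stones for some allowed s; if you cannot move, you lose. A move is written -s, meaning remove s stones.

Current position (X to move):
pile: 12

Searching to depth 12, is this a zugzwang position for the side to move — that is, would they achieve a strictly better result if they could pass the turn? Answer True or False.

zugzwang(12, X) = True

[12] X move#1: -1:-1/11*, -2:-1/10
[11] O move#2: -1:-1/10, -2:+1/9*
[9] X move#3: -1:-1/8*, -2:-1/7
[8] O move#4: -1:-1/7, -2:+1/6*
[6] X move#5: -1:-1/5*, -2:-1/4
[5] O move#6: -1:-1/4, -2:+1/3*
[3] X move#7: -1:-1/2*, -2:-1/1
[2] O move#8: -1:-1/1, -2:+1/0*
[0] end (terminal -1, X#9); searched 12 to 12
if X skipped the turn, O would face:
~ [12] O move#1: -1:-1/11*, -2:-1/10
~ [11] X move#2: -1:-1/10, -2:+1/9*
~ [9] O move#3: -1:-1/8*, -2:-1/7
~ [8] X move#4: -1:-1/7, -2:+1/6*
~ [6] O move#5: -1:-1/5*, -2:-1/4
~ [5] X move#6: -1:-1/4, -2:+1/3*
~ [3] O move#7: -1:-1/2*, -2:-1/1
~ [2] X move#8: -1:-1/1, -2:+1/0*
~ [0] end (terminal -1, O#9); searched 12 to 12
compare (X): move=-1 vs pass=+1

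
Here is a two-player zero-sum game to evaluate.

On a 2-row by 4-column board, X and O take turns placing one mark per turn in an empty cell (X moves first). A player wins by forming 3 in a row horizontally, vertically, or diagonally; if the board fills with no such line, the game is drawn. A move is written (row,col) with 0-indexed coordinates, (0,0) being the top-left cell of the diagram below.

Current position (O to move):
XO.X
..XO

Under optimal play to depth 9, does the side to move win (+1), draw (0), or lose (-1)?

value(XO.X/..XO, O) = 0

[XO.X/..XO] O move#1: (0,2):+0/XOOX/..XO*, (1,0):+0/XO.X/O.XO, (1,1):+0/XO.X/.OXO
[XOOX/..XO] X move#2: (1,0):+0/XOOX/X.XO*, (1,1):+0/XOOX/.XXO
[XOOX/X.XO] O move#3: (1,1):+0/XOOX/XOXO*
[XOOX/XOXO] end (terminal +0, X#4); searched XO.X/..XO to 9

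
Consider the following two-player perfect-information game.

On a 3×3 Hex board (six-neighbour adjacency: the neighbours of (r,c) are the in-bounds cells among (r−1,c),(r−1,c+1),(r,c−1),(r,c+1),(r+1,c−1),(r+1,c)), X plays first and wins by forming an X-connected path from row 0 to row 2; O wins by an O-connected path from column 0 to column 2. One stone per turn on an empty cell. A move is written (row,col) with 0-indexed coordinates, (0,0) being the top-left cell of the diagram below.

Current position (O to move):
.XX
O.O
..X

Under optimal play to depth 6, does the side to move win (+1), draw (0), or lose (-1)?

value(.XX/O.O/..X, O) = +1

ply 1, O at .XX/O.O/..X | (0,0)=-1→OXX/O.O/..X; (1,1)=+1→.XX/OOO/..X*; (2,0)=+1→.XX/O.O/O.X; (2,1)=+1→.XX/O.O/.OX
ply 2: .XX/OOO/..X is terminal -1 (X); from .XX/O.O/..X depth 6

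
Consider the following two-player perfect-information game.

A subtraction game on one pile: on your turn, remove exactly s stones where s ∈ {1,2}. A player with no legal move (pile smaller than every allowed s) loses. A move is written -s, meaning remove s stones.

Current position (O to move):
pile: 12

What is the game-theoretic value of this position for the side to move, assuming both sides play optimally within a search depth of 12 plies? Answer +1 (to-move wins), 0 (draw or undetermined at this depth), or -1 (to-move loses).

value(12, O) = -1

[12] O move#1: -1:-1/11*, -2:-1/10
[11] X move#2: -1:-1/10, -2:+1/9*
[9] O move#3: -1:-1/8*, -2:-1/7
[8] X move#4: -1:-1/7, -2:+1/6*
[6] O move#5: -1:-1/5*, -2:-1/4
[5] X move#6: -1:-1/4, -2:+1/3*
[3] O move#7: -1:-1/2*, -2:-1/1
[2] X move#8: -1:-1/1, -2:+1/0*
[0] end (terminal -1, O#9); searched 12 to 12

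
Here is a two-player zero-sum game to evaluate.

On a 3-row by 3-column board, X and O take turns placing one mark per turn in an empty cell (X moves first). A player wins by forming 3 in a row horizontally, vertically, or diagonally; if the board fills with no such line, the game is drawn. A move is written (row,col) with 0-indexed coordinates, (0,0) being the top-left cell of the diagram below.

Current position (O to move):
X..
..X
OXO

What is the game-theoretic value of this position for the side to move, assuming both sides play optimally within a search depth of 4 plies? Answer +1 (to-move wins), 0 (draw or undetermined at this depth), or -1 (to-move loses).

[X../..X/OXO] O move#1: (0,1):+0/XO./..X/OXO*, (0,2):-1/X.O/..X/OXO, (1,0):-1/X../O.X/OXO, (1,1):+0/X../.OX/OXO
[XO./..X/OXO] X move#2: (0,2):+0/XOX/..X/OXO*, (1,0):+0/XO./X.X/OXO, (1,1):+0/XO./.XX/OXO
[XOX/..X/OXO] O move#3: (1,0):+0/XOX/O.X/OXO*, (1,1):+0/XOX/.OX/OXO
[XOX/O.X/OXO] X move#4: (1,1):+0/XOX/OXX/OXO*
[XOX/OXX/OXO] end (terminal +0, O#5); searched X../..X/OXO to 4

value(X../..X/OXO, O) = 0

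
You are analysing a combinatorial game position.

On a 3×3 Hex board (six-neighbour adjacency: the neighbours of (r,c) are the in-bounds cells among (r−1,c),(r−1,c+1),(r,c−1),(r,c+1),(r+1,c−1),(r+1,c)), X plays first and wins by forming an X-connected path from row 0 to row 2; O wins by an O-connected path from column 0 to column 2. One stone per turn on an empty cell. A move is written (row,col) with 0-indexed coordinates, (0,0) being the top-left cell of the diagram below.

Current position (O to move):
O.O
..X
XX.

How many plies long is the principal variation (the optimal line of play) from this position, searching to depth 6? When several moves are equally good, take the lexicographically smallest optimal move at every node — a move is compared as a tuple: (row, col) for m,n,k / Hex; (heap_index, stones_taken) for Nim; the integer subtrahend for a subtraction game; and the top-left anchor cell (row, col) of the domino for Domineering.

[O.O/..X/XX.] O move#1: (0,1):+1/OOO/..X/XX.*, (1,0):+1/O.O/O.X/XX., (1,1):+1/O.O/.OX/XX., (2,2):-1/O.O/..X/XXO
[OOO/..X/XX.] end (terminal -1, X#2); searched O.O/..X/XX. to 6

PV length from [O.O/..X/XX.]: 1 ply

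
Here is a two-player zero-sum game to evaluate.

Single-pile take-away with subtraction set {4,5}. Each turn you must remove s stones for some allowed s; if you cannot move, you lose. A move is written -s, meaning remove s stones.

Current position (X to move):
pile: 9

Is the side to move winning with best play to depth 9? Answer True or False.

ply 1, X at 9 | -4=-1→5*; -5=-1→4
ply 2, O at 5 | -4=+1→1*; -5=+1→0
ply 3: 1 is terminal -1 (X); from 9 depth 9

X winning at [9]: False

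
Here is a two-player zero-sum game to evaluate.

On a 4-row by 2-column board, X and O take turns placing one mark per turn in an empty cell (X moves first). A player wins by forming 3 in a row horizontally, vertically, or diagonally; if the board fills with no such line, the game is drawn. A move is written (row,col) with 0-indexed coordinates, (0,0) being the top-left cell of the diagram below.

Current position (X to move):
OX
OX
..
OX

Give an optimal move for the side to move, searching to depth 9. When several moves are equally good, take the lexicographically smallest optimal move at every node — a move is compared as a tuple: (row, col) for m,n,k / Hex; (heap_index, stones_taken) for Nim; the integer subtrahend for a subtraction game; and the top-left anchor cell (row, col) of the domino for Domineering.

[OX/OX/../OX] X move#1: (2,0):+0/OX/OX/X./OX, (2,1):+1/OX/OX/.X/OX*
[OX/OX/.X/OX] end (terminal -1, O#2); searched OX/OX/../OX to 9

X's best at [OX/OX/../OX]: (2,1)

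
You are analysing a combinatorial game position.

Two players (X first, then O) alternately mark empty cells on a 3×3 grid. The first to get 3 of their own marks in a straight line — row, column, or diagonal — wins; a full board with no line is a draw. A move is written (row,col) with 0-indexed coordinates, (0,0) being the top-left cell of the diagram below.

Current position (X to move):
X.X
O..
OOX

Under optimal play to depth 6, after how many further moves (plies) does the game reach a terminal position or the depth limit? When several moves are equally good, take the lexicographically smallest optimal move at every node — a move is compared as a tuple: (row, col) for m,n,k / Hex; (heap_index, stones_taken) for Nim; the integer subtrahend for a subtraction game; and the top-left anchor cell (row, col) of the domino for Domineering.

PV length from [X.X/O../OOX]: 1 ply

ply 1, X at X.X/O../OOX | (0,1)=+1→XXX/O../OOX*; (1,1)=+1→X.X/OX./OOX; (1,2)=+1→X.X/O.X/OOX
ply 2: XXX/O../OOX is terminal -1 (O); from X.X/O../OOX depth 6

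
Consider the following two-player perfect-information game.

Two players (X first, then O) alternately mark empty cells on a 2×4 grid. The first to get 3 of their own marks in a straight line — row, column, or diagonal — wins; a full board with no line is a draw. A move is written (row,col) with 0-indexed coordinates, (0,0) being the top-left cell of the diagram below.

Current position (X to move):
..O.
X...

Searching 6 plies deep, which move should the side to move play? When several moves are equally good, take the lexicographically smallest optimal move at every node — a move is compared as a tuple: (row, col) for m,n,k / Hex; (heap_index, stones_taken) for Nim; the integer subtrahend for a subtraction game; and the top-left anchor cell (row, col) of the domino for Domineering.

X's best at [..O./X...]: (0,0)

p1 X@[..O./X...]: (0,0)[X.O./X...]+0* (0,1)[.XO./X...]+0 (0,3)[..OX/X...]+0 (1,1)[..O./XX..]+0 (1,2)[..O./X.X.]+0 (1,3)[..O./X..X]-1
p2 O@[X.O./X...]: (0,1)[XOO./X...]+0* (0,3)[X.OO/X...]+0 (1,1)[X.O./XO..]+0 (1,2)[X.O./X.O.]+0 (1,3)[X.O./X..O]+0
p3 X@[XOO./X...]: (0,3)[XOOX/X...]+0* (1,1)[XOO./XX..]-1 (1,2)[XOO./X.X.]-1 (1,3)[XOO./X..X]-1
p4 O@[XOOX/X...]: (1,1)[XOOX/XO..]+0* (1,2)[XOOX/X.O.]+0 (1,3)[XOOX/X..O]+0
p5 X@[XOOX/XO..]: (1,2)[XOOX/XOX.]+0* (1,3)[XOOX/XO.X]+0
p6 O@[XOOX/XOX.]: (1,3)[XOOX/XOXO]+0*
p7 X@[XOOX/XOXO] terminal +0; root [..O./X...] d6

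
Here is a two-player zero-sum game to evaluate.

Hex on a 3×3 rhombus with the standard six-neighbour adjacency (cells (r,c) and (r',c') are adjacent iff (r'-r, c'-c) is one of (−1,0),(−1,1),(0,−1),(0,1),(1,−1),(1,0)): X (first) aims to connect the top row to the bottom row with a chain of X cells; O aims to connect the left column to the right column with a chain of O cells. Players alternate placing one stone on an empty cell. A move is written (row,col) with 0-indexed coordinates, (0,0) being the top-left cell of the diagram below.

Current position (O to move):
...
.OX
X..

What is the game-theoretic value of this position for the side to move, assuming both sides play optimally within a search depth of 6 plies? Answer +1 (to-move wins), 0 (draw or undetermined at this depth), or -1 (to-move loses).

p1 O@[.../.OX/X..]: (0,0)[O../.OX/X..]-1* (0,1)[.O./.OX/X..]-1 (0,2)[..O/.OX/X..]-1 (1,0)[.../OOX/X..]-1 (2,1)[.../.OX/XO.]-1 (2,2)[.../.OX/X.O]-1
p2 X@[O../.OX/X..]: (0,1)[OX./.OX/X..]+1* (0,2)[O.X/.OX/X..]+1 (1,0)[O../XOX/X..]+1 (2,1)[O../.OX/XX.]-1 (2,2)[O../.OX/X.X]-1
p3 O@[OX./.OX/X..]: (0,2)[OXO/.OX/X..]-1* (1,0)[OX./OOX/X..]-1 (2,1)[OX./.OX/XO.]-1 (2,2)[OX./.OX/X.O]-1
p4 X@[OXO/.OX/X..]: (1,0)[OXO/XOX/X..]+1* (2,1)[OXO/.OX/XX.]-1 (2,2)[OXO/.OX/X.X]-1
p5 O@[OXO/XOX/X..] terminal -1; root [.../.OX/X..] d6

value(.../.OX/X.., O) = -1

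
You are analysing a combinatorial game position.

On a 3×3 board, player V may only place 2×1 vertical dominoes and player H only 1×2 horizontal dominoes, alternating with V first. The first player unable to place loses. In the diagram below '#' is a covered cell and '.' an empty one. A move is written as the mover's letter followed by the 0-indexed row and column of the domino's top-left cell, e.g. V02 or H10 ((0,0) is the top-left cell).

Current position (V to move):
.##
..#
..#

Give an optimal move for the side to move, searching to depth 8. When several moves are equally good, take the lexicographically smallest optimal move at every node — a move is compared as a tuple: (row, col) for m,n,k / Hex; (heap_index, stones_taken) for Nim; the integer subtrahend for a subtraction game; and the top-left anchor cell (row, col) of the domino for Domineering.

V's best at [.##/..#/..#]: V10

p1 V@[.##/..#/..#]: V00[###/#.#/..#]-1 V10[.##/#.#/#.#]+1* V11[.##/.##/.##]+1
p2 H@[.##/#.#/#.#] terminal -1; root [.##/..#/..#] d8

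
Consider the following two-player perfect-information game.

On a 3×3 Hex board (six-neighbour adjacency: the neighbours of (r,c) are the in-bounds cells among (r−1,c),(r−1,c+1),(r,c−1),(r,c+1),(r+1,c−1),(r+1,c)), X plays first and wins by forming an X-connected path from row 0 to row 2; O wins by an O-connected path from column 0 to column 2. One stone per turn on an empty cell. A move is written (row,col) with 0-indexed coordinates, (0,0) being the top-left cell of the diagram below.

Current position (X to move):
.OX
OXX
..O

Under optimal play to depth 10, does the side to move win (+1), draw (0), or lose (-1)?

p1 X@[.OX/OXX/..O]: (0,0)[XOX/OXX/..O]+1* (2,0)[.OX/OXX/X.O]+1 (2,1)[.OX/OXX/.XO]+1
p2 O@[XOX/OXX/..O]: (2,0)[XOX/OXX/O.O]-1* (2,1)[XOX/OXX/.OO]-1
p3 X@[XOX/OXX/O.O]: (2,1)[XOX/OXX/OXO]+1*
p4 O@[XOX/OXX/OXO] terminal -1; root [.OX/OXX/..O] d10

value(.OX/OXX/..O, X) = +1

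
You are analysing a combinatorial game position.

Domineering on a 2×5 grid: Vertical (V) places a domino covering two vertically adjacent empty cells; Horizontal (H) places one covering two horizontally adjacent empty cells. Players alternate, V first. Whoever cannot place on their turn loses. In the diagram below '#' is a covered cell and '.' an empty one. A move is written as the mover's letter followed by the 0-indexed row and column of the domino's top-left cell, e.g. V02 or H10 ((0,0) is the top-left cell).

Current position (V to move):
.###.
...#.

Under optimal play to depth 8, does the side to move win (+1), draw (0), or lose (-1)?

value(.###./...#., V) = +1

ply 1, V at .###./...#. | V00=+1→####./#..#.*; V04=-1→.####/...##
ply 2, H at ####./#..#. | H11=-1→####./####.*
ply 3, V at ####./####. | V04=+1→#####/#####*
ply 4: #####/##### is terminal -1 (H); from .###./...#. depth 8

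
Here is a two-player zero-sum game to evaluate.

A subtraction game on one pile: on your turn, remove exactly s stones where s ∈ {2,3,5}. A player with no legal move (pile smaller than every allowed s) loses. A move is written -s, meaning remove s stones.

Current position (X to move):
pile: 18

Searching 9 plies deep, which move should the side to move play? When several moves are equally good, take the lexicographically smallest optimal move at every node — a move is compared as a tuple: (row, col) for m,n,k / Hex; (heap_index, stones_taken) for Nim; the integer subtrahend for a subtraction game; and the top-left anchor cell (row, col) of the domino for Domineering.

X's best at [18]: -3

ply 1, X at 18 | -2=-1→16; -3=+1→15*; -5=-1→13
ply 2, O at 15 | -2=-1→13*; -3=-1→12; -5=-1→10
ply 3, X at 13 | -2=-1→11; -3=-1→10; -5=+1→8*
ply 4, O at 8 | -2=-1→6*; -3=-1→5; -5=-1→3
ply 5, X at 6 | -2=-1→4; -3=-1→3; -5=+1→1*
ply 6: 1 is terminal -1 (O); from 18 depth 9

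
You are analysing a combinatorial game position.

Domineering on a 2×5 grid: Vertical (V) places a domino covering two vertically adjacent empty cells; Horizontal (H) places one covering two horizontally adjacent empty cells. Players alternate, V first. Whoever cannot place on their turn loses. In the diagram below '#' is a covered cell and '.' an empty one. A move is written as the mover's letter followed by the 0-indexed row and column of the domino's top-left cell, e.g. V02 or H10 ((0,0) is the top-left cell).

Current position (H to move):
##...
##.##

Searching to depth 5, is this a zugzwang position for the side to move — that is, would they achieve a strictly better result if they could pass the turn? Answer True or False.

p1 H@[##.../##.##]: H02[####./##.##]+1* H03[##.##/##.##]-1
p2 V@[####./##.##] terminal -1; root [##.../##.##] d5
if H skipped the turn, V would face:
~ p1 V@[##.../##.##]: V02[###../#####]-1*
~ p2 H@[###../#####]: H03[#####/#####]+1*
~ p3 V@[#####/#####] terminal -1; root [##.../##.##] d5
compare (H): move=+1 vs pass=+1

zugzwang(##.../##.##, H) = False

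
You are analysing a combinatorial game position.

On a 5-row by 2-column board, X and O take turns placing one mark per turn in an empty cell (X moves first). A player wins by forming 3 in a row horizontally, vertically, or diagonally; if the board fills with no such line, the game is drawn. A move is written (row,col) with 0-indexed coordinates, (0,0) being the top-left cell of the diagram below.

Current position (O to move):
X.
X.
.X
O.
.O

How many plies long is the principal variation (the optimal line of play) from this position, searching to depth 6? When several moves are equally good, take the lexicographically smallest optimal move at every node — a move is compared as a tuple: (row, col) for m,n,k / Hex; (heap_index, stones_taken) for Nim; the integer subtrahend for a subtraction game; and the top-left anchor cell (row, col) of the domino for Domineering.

[X./X./.X/O./.O] O move#1: (0,1):-1/XO/X./.X/O./.O, (1,1):-1/X./XO/.X/O./.O, (2,0):+0/X./X./OX/O./.O*, (3,1):-1/X./X./.X/OO/.O, (4,0):-1/X./X./.X/O./OO
[X./X./OX/O./.O] X move#2: (0,1):-1/XX/X./OX/O./.O, (1,1):-1/X./XX/OX/O./.O, (3,1):-1/X./X./OX/OX/.O, (4,0):+0/X./X./OX/O./XO*
[X./X./OX/O./XO] O move#3: (0,1):+0/XO/X./OX/O./XO*, (1,1):+0/X./XO/OX/O./XO, (3,1):+0/X./X./OX/OO/XO
[XO/X./OX/O./XO] X move#4: (1,1):+0/XO/XX/OX/O./XO*, (3,1):+0/XO/X./OX/OX/XO
[XO/XX/OX/O./XO] O move#5: (3,1):+0/XO/XX/OX/OO/XO*
[XO/XX/OX/OO/XO] end (terminal +0, X#6); searched X./X./.X/O./.O to 6

PV length from [X./X./.X/O./.O]: 5 plies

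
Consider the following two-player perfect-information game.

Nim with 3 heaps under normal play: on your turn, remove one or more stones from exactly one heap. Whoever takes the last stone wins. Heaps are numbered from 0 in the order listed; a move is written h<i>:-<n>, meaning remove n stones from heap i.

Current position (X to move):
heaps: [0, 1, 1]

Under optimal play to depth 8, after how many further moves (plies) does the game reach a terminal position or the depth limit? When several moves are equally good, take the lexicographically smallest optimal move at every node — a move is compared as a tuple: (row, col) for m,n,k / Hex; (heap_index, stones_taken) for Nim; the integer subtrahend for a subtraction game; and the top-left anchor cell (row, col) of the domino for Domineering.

ply 1, X at (0,1,1) | h1:-1=-1→(0,0,1)*; h2:-1=-1→(0,1,0)
ply 2, O at (0,0,1) | h2:-1=+1→(0,0,0)*
ply 3: (0,0,0) is terminal -1 (X); from (0,1,1) depth 8

PV length from [(0,1,1)]: 2 plies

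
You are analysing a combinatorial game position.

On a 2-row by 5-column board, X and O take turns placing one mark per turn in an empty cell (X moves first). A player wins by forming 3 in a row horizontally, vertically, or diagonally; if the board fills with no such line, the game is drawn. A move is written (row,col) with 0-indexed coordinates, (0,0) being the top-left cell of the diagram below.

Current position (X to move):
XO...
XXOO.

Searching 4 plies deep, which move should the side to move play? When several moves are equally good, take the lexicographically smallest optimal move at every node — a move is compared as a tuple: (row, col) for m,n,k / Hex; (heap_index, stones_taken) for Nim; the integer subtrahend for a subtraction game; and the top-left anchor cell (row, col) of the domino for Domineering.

X's best at [XO.../XXOO.]: (1,4)

[XO.../XXOO.] X move#1: (0,2):-1/XOX../XXOO., (0,3):-1/XO.X./XXOO., (0,4):-1/XO..X/XXOO., (1,4):+0/XO.../XXOOX*
[XO.../XXOOX] O move#2: (0,2):+0/XOO../XXOOX*, (0,3):+0/XO.O./XXOOX, (0,4):+0/XO..O/XXOOX
[XOO../XXOOX] X move#3: (0,3):+0/XOOX./XXOOX*, (0,4):-1/XOO.X/XXOOX
[XOOX./XXOOX] O move#4: (0,4):+0/XOOXO/XXOOX*
[XOOXO/XXOOX] end (terminal +0, X#5); searched XO.../XXOO. to 4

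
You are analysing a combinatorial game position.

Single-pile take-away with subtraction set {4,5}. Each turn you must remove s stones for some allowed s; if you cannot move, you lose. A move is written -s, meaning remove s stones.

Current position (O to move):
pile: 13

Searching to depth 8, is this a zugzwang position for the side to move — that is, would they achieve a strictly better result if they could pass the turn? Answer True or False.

zugzwang(13, O) = False

ply 1, O at 13 | -4=+1→9*; -5=-1→8
ply 2, X at 9 | -4=-1→5*; -5=-1→4
ply 3, O at 5 | -4=+1→1*; -5=+1→0
ply 4: 1 is terminal -1 (X); from 13 depth 8
suppose O passes — search the same position with X to move:
pass> ply 1, X at 13 | -4=+1→9*; -5=-1→8
pass> ply 2, O at 9 | -4=-1→5*; -5=-1→4
pass> ply 3, X at 5 | -4=+1→1*; -5=+1→0
pass> ply 4: 1 is terminal -1 (O); from 13 depth 8
for O: play +1, pass -1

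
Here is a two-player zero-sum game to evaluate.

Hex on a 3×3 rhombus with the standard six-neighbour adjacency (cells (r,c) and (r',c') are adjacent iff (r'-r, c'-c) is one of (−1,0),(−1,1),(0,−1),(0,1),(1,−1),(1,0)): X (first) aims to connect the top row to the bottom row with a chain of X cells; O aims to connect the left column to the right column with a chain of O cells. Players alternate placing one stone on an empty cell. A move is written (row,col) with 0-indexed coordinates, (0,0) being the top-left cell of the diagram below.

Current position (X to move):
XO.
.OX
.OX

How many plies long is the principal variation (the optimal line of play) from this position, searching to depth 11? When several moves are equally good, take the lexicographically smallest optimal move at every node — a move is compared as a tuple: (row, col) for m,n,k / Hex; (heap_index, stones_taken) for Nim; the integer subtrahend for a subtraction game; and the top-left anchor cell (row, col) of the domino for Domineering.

p1 X@[XO./.OX/.OX]: (0,2)[XOX/.OX/.OX]+1* (1,0)[XO./XOX/.OX]+1 (2,0)[XO./.OX/XOX]+1
p2 O@[XOX/.OX/.OX] terminal -1; root [XO./.OX/.OX] d11

PV length from [XO./.OX/.OX]: 1 ply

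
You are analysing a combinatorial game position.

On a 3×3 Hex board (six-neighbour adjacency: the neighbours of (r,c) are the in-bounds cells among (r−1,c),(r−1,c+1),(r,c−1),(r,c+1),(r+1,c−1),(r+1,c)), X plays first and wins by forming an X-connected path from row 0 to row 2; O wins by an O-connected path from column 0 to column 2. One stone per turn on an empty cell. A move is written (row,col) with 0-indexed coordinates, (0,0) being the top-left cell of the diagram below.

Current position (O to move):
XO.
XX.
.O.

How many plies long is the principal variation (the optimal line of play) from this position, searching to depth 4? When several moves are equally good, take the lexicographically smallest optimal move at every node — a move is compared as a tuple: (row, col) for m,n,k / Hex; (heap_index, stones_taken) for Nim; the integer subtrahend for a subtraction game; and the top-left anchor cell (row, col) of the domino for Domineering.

PV length from [XO./XX./.O.]: 3 plies

ply 1, O at XO./XX./.O. | (0,2)=-1→XOO/XX./.O.; (1,2)=-1→XO./XXO/.O.; (2,0)=+1→XO./XX./OO.*; (2,2)=-1→XO./XX./.OO
ply 2, X at XO./XX./OO. | (0,2)=-1→XOX/XX./OO.*; (1,2)=-1→XO./XXX/OO.; (2,2)=-1→XO./XX./OOX
ply 3, O at XOX/XX./OO. | (1,2)=+1→XOX/XXO/OO.*; (2,2)=+1→XOX/XX./OOO
ply 4: XOX/XXO/OO. is terminal -1 (X); from XO./XX./.O. depth 4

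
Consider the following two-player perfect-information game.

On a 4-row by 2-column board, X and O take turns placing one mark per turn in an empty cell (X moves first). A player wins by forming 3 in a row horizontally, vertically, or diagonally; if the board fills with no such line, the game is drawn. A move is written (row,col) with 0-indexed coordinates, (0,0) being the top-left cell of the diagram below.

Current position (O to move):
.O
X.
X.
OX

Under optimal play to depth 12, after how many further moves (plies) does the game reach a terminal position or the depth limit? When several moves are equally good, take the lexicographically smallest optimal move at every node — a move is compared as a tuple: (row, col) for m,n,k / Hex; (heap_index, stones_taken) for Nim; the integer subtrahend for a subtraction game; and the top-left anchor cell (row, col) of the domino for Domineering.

PV length from [.O/X./X./OX]: 3 plies

ply 1, O at .O/X./X./OX | (0,0)=+0→OO/X./X./OX*; (1,1)=-1→.O/XO/X./OX; (2,1)=-1→.O/X./XO/OX
ply 2, X at OO/X./X./OX | (1,1)=+0→OO/XX/X./OX*; (2,1)=+0→OO/X./XX/OX
ply 3, O at OO/XX/X./OX | (2,1)=+0→OO/XX/XO/OX*
ply 4: OO/XX/XO/OX is terminal +0 (X); from .O/X./X./OX depth 12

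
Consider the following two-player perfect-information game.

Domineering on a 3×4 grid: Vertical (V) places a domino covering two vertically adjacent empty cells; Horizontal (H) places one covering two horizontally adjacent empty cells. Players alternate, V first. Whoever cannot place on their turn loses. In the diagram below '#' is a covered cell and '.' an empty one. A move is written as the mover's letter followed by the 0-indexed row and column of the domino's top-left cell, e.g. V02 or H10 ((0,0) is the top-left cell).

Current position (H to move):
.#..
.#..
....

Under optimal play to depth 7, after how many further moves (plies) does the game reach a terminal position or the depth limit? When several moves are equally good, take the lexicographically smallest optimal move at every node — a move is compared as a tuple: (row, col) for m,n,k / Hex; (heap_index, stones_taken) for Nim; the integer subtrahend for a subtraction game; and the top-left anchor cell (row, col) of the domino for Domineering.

PV length from [.#../.#../....]: 3 plies

[.#../.#../....] H move#1: H02:-1/.###/.#../...., H12:+1/.#../.###/....*, H20:-1/.#../.#../##.., H21:-1/.#../.#../.##., H22:-1/.#../.#../..##
[.#../.###/....] V move#2: V00:-1/##../####/....*, V10:-1/.#../####/#...
[##../####/....] H move#3: H02:+1/####/####/....*, H20:+1/##../####/##.., H21:+1/##../####/.##., H22:+1/##../####/..##
[####/####/....] end (terminal -1, V#4); searched .#../.#../.... to 7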